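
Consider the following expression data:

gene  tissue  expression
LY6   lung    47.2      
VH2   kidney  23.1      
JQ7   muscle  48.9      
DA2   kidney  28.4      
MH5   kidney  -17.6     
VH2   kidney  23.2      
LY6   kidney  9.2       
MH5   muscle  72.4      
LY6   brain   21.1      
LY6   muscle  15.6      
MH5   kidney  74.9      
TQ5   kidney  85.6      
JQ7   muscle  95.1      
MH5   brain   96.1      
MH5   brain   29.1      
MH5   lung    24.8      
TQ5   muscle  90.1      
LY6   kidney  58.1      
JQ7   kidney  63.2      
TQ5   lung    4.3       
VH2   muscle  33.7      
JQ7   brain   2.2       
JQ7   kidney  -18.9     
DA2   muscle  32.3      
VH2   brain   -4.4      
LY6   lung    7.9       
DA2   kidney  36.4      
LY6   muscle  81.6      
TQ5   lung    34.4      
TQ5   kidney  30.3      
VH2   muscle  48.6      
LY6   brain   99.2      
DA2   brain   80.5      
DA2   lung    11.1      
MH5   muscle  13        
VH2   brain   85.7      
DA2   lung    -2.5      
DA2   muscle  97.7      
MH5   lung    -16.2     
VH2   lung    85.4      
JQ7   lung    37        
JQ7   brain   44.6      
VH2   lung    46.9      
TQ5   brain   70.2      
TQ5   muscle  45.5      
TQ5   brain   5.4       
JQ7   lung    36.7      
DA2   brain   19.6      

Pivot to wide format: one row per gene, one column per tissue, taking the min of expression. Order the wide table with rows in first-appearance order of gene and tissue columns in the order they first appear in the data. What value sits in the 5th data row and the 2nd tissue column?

-17.6

With rows in first-appearance order of gene, row 5 is gene=MH5. tissue columns in first-appearance order: lung, kidney, muscle, brain; column 2 is kidney.
Long rows with gene=MH5, tissue=kidney: min(-17.6, 74.9) = -17.6.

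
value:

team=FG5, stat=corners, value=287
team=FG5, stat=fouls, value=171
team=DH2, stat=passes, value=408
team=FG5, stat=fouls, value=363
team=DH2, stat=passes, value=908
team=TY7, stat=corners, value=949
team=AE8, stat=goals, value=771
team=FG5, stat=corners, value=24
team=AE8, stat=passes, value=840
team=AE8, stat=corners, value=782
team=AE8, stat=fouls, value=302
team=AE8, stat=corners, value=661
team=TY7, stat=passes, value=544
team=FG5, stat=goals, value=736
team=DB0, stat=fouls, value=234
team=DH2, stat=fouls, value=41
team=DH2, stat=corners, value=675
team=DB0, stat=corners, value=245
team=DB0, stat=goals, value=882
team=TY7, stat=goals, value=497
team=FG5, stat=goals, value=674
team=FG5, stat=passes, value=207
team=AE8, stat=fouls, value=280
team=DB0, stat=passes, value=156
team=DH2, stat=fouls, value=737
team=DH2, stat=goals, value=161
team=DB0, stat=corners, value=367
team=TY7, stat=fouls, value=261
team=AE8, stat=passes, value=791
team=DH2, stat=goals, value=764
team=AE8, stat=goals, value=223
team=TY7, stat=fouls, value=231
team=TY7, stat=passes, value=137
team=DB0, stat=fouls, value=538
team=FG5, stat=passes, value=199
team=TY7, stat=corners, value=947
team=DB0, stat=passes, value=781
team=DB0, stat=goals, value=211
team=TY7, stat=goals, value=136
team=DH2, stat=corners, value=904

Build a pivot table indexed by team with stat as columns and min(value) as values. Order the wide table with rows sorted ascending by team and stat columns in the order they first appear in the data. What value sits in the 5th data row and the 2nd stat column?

With rows sorted ascending by team, row 5 is team=TY7. stat columns in first-appearance order: corners, fouls, passes, goals; column 2 is fouls.
Long rows with team=TY7, stat=fouls: min(261, 231) = 231.

231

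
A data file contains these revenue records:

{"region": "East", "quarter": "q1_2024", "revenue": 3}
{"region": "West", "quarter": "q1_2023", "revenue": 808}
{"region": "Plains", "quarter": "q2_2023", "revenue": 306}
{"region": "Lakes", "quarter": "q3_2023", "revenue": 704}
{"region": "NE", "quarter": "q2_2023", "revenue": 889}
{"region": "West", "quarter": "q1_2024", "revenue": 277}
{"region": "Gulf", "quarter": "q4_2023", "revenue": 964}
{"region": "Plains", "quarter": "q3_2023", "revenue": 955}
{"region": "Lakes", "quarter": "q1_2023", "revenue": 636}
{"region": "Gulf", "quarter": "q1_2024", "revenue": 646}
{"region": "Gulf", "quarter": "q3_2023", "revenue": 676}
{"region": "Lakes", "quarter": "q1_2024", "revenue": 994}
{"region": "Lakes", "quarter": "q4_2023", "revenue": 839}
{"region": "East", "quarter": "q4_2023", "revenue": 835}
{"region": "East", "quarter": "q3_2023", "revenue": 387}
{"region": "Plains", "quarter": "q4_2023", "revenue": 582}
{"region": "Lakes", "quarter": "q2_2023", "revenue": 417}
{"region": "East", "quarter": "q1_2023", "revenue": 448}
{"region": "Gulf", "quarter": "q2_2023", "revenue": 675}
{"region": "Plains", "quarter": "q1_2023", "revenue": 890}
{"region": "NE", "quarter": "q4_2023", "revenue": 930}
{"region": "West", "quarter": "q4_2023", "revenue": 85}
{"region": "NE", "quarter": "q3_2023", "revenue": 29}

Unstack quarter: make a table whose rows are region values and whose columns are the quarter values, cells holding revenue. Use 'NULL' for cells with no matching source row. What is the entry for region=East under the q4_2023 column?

The long row with region=East, quarter=q4_2023 has revenue=835.

835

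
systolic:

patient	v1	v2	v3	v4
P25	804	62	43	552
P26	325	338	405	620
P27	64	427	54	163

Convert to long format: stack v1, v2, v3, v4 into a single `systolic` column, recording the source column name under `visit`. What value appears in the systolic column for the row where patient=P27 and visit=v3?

Unpivoting turns each (patient, wide-column) pair into one long row.
The wide cell at row P27, column v3 holds 54, so the long row (P27, v3) has systolic=54.

54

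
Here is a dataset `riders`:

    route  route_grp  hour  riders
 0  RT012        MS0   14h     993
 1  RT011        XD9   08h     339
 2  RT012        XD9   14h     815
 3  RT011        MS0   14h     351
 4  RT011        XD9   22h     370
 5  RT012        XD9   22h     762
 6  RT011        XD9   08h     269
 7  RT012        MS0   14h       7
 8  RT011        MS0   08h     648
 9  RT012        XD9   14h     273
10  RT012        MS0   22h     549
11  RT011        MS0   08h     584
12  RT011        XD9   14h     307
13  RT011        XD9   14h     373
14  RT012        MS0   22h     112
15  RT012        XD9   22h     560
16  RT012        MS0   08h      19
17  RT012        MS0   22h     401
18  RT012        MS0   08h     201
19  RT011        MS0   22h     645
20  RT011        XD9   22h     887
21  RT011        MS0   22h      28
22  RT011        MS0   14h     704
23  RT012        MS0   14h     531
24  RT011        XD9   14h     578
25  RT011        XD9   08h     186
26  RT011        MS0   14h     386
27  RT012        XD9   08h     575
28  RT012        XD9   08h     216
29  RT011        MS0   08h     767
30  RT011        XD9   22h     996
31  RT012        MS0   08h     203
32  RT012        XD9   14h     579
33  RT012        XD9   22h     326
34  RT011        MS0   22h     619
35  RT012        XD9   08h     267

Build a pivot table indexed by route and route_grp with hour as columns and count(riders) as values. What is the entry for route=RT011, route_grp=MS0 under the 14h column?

3

Rows with route=RT011, route_grp=MS0 and hour=14h: riders values are 351, 704, 386.
3 rows match — count = 3.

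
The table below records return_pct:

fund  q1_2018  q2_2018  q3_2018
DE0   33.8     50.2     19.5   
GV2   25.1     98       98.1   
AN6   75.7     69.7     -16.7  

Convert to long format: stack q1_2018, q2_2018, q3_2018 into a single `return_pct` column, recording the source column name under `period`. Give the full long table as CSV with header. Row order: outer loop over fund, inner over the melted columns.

fund,period,return_pct
DE0,q1_2018,33.8
DE0,q2_2018,50.2
DE0,q3_2018,19.5
GV2,q1_2018,25.1
GV2,q2_2018,98
GV2,q3_2018,98.1
AN6,q1_2018,75.7
AN6,q2_2018,69.7
AN6,q3_2018,-16.7

Each (fund, column) pair becomes one row: 3 × 3 = 9 rows.
For example, (DE0, q1_2018) → return_pct=33.8.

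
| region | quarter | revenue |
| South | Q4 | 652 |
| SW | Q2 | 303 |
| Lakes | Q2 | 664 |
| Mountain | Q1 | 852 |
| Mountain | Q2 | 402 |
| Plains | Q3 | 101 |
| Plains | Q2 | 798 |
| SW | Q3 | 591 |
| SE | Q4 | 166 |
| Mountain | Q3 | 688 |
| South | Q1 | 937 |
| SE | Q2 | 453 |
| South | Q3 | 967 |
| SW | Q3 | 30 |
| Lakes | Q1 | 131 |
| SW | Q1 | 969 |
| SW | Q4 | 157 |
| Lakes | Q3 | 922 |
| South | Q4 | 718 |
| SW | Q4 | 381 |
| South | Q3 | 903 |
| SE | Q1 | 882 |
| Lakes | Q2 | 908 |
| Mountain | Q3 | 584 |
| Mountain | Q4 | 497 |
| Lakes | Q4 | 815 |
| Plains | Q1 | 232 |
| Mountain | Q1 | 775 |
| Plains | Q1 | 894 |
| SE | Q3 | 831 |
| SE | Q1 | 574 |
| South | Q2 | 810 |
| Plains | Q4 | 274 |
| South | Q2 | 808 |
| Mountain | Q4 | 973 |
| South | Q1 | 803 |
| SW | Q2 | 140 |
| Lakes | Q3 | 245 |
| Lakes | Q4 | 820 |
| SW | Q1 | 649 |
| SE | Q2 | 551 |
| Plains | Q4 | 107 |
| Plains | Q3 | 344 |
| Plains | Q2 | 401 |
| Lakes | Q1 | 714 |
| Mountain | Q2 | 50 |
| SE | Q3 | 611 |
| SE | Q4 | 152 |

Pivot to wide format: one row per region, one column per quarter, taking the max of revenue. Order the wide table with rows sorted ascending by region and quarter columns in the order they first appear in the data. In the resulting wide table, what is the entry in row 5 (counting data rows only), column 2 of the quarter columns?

303

With rows sorted ascending by region, row 5 is region=SW. quarter columns in first-appearance order: Q4, Q2, Q1, Q3; column 2 is Q2.
Long rows with region=SW, quarter=Q2: max(303, 140) = 303.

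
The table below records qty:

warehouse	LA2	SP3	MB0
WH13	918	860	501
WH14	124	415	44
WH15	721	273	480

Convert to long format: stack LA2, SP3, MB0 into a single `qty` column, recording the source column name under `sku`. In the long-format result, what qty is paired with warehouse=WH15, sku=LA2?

721

Unpivoting turns each (warehouse, wide-column) pair into one long row.
The wide cell at row WH15, column LA2 holds 721, so the long row (WH15, LA2) has qty=721.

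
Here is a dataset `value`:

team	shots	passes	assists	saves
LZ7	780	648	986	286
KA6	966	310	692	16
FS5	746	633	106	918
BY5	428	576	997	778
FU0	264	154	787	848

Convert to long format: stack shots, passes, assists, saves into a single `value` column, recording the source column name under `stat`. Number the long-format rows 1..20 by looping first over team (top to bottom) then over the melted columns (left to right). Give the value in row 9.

746

20 rows total (5 × 4). Row 9: index ⌊(9-1)/4⌋ = 2 into team → FS5; (9-1) mod 4 = 0 into the melted columns → shots.
So row 9 is (FS5, shots, 746); value = 746.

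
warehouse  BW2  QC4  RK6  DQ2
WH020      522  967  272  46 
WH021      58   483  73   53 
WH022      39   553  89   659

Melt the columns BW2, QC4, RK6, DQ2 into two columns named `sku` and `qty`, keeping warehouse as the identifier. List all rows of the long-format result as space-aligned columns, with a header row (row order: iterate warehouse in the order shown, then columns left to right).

warehouse  sku  qty
WH020      BW2  522
WH020      QC4  967
WH020      RK6  272
WH020      DQ2  46 
WH021      BW2  58 
WH021      QC4  483
WH021      RK6  73 
WH021      DQ2  53 
WH022      BW2  39 
WH022      QC4  553
WH022      RK6  89 
WH022      DQ2  659

Each (warehouse, column) pair becomes one row: 3 × 4 = 12 rows.
For example, (WH020, BW2) → qty=522.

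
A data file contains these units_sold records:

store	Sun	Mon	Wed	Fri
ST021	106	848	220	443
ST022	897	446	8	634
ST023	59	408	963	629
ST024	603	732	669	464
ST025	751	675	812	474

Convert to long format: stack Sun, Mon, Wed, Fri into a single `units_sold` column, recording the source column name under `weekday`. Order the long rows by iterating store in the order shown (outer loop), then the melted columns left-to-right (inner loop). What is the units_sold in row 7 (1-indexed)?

8

20 rows total (5 × 4). Row 7: index ⌊(7-1)/4⌋ = 1 into store → ST022; (7-1) mod 4 = 2 into the melted columns → Wed.
So row 7 is (ST022, Wed, 8); units_sold = 8.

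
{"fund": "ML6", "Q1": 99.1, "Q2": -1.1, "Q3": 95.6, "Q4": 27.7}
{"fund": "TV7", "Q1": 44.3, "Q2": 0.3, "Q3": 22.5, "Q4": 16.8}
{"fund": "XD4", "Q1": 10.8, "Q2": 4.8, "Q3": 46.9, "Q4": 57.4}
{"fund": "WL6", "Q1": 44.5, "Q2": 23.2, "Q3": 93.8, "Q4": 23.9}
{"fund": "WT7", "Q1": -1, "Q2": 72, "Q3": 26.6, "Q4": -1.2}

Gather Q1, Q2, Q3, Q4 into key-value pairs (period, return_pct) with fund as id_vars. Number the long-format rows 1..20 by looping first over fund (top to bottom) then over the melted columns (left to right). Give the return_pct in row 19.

26.6

20 rows total (5 × 4). Row 19: index ⌊(19-1)/4⌋ = 4 into fund → WT7; (19-1) mod 4 = 2 into the melted columns → Q3.
So row 19 is (WT7, Q3, 26.6); return_pct = 26.6.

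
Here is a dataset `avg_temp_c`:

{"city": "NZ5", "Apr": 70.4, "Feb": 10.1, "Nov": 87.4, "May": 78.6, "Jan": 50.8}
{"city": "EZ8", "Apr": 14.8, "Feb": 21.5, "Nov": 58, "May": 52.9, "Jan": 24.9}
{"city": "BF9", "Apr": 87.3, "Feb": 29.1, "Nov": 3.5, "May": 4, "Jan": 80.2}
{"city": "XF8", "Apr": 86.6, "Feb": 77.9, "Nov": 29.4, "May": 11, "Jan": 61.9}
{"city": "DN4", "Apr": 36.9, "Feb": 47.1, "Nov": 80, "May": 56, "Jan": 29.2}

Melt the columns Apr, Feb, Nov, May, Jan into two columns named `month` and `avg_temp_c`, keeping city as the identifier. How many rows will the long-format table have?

5 city values × 5 melted columns = 25 rows.

25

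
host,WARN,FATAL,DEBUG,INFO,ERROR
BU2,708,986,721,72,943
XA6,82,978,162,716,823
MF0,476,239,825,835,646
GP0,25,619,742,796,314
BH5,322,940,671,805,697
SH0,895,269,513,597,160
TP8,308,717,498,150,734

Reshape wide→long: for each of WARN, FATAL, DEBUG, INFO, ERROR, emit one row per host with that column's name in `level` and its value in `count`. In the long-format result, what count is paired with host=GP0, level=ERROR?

314

Unpivoting turns each (host, wide-column) pair into one long row.
The wide cell at row GP0, column ERROR holds 314, so the long row (GP0, ERROR) has count=314.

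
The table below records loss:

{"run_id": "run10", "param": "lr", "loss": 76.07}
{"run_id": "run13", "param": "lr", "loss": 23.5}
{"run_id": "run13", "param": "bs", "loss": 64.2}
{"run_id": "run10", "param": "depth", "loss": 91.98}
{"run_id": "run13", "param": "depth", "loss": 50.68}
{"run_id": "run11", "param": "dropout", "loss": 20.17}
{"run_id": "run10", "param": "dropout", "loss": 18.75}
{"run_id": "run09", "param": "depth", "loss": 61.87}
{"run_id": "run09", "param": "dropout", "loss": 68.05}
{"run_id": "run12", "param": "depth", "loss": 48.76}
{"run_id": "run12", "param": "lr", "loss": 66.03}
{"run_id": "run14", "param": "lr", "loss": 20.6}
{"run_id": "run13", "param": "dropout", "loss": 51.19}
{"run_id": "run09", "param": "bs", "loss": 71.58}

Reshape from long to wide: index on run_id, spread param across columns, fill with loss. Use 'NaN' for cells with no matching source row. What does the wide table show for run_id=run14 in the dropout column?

NaN

No long-format row has run_id=run14 and param=dropout, so the cell is NaN.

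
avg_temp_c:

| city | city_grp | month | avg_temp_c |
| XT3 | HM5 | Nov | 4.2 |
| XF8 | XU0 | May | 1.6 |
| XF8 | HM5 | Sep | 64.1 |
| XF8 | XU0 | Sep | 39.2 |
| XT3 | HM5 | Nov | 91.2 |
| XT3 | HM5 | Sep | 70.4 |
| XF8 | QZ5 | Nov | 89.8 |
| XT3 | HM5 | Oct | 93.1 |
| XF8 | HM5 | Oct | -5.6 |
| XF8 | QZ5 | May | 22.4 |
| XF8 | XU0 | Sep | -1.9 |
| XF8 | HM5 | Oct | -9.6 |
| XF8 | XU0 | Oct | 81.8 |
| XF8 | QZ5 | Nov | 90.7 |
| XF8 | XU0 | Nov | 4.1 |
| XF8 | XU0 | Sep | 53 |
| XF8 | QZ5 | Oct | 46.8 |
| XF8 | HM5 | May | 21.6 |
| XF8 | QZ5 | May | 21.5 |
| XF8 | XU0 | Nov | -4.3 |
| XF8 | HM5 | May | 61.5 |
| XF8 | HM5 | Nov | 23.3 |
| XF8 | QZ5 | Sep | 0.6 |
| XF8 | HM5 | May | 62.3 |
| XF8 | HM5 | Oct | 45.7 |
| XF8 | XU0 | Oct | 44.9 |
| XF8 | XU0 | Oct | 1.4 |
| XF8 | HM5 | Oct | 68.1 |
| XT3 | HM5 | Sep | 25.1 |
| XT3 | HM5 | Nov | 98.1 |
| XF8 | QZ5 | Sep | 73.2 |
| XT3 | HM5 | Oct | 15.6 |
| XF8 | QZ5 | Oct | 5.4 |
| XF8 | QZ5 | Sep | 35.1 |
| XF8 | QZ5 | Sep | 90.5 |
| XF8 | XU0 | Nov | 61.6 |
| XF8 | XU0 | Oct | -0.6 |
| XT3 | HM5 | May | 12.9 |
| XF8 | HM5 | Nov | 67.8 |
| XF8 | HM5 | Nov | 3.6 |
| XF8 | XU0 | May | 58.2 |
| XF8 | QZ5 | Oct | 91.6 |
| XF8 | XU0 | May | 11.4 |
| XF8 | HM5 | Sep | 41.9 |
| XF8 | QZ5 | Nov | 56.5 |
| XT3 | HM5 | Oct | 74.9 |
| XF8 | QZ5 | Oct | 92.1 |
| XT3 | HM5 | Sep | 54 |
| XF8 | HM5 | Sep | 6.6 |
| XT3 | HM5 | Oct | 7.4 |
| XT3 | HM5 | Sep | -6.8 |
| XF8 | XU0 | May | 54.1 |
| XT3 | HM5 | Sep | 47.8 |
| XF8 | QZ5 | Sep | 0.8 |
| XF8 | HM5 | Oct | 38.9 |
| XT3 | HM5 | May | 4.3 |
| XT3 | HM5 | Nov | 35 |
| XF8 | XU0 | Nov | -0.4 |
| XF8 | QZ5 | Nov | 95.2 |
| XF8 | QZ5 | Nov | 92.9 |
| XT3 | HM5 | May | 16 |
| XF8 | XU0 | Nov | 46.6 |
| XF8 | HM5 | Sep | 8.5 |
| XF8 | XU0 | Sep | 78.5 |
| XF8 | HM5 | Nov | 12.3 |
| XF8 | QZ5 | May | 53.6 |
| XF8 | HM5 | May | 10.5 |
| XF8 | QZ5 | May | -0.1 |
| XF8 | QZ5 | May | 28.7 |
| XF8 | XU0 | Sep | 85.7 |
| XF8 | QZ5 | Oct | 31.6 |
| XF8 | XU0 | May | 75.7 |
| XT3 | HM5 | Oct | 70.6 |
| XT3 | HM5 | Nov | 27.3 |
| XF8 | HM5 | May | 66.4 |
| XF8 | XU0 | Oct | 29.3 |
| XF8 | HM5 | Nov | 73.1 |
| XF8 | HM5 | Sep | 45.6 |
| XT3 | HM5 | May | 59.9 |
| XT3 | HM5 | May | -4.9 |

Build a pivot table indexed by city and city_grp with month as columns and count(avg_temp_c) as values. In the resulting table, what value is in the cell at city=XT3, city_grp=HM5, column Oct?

5

Rows with city=XT3, city_grp=HM5 and month=Oct: avg_temp_c values are 93.1, 15.6, 74.9, 7.4, 70.6.
5 rows match — count = 5.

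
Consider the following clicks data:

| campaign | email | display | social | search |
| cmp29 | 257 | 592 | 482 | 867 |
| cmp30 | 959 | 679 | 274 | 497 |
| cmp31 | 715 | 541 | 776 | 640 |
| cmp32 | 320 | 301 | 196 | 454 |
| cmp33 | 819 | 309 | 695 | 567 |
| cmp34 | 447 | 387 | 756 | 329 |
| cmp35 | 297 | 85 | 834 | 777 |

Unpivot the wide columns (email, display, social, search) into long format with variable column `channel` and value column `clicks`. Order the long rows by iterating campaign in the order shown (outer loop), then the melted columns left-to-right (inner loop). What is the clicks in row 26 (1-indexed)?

28 rows total (7 × 4). Row 26: index ⌊(26-1)/4⌋ = 6 into campaign → cmp35; (26-1) mod 4 = 1 into the melted columns → display.
So row 26 is (cmp35, display, 85); clicks = 85.

85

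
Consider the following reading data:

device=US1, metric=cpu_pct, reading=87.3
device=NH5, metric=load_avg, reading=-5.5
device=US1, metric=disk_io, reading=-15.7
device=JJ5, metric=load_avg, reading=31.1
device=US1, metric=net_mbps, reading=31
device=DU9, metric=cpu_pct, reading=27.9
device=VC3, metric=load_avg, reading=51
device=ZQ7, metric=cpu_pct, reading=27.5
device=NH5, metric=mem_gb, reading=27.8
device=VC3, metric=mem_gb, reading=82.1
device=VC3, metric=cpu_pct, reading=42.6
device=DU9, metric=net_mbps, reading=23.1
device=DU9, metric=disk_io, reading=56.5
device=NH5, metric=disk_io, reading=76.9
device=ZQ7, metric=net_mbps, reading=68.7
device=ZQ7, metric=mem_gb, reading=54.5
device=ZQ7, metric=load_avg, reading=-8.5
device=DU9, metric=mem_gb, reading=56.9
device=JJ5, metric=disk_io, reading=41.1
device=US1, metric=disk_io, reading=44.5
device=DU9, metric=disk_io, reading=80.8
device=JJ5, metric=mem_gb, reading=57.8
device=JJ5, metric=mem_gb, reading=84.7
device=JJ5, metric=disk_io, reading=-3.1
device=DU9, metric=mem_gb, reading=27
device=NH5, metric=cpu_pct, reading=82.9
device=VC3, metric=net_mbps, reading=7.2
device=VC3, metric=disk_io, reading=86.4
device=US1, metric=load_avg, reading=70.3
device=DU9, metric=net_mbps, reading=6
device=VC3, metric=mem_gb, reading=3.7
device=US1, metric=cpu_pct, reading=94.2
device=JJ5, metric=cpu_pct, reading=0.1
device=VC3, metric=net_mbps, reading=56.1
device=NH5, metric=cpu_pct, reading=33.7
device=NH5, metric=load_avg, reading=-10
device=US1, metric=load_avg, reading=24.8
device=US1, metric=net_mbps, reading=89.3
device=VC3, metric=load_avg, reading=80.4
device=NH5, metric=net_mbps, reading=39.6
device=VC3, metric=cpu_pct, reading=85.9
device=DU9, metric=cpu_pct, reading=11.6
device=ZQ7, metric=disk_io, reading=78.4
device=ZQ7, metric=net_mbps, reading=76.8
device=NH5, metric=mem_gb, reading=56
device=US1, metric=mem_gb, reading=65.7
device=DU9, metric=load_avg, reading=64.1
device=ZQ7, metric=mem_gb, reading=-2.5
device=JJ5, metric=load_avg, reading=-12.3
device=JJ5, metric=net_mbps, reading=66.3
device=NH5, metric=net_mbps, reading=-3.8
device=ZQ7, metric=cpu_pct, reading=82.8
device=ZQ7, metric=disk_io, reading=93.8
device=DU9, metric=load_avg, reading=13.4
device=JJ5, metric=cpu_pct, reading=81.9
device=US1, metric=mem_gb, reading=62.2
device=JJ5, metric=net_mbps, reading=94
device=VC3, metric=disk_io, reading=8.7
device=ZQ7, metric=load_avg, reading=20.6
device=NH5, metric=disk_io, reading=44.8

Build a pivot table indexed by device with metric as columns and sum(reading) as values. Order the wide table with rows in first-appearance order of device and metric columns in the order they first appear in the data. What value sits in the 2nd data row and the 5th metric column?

83.8

With rows in first-appearance order of device, row 2 is device=NH5. metric columns in first-appearance order: cpu_pct, load_avg, disk_io, net_mbps, mem_gb; column 5 is mem_gb.
Long rows with device=NH5, metric=mem_gb: 27.8 + 56 = 83.8.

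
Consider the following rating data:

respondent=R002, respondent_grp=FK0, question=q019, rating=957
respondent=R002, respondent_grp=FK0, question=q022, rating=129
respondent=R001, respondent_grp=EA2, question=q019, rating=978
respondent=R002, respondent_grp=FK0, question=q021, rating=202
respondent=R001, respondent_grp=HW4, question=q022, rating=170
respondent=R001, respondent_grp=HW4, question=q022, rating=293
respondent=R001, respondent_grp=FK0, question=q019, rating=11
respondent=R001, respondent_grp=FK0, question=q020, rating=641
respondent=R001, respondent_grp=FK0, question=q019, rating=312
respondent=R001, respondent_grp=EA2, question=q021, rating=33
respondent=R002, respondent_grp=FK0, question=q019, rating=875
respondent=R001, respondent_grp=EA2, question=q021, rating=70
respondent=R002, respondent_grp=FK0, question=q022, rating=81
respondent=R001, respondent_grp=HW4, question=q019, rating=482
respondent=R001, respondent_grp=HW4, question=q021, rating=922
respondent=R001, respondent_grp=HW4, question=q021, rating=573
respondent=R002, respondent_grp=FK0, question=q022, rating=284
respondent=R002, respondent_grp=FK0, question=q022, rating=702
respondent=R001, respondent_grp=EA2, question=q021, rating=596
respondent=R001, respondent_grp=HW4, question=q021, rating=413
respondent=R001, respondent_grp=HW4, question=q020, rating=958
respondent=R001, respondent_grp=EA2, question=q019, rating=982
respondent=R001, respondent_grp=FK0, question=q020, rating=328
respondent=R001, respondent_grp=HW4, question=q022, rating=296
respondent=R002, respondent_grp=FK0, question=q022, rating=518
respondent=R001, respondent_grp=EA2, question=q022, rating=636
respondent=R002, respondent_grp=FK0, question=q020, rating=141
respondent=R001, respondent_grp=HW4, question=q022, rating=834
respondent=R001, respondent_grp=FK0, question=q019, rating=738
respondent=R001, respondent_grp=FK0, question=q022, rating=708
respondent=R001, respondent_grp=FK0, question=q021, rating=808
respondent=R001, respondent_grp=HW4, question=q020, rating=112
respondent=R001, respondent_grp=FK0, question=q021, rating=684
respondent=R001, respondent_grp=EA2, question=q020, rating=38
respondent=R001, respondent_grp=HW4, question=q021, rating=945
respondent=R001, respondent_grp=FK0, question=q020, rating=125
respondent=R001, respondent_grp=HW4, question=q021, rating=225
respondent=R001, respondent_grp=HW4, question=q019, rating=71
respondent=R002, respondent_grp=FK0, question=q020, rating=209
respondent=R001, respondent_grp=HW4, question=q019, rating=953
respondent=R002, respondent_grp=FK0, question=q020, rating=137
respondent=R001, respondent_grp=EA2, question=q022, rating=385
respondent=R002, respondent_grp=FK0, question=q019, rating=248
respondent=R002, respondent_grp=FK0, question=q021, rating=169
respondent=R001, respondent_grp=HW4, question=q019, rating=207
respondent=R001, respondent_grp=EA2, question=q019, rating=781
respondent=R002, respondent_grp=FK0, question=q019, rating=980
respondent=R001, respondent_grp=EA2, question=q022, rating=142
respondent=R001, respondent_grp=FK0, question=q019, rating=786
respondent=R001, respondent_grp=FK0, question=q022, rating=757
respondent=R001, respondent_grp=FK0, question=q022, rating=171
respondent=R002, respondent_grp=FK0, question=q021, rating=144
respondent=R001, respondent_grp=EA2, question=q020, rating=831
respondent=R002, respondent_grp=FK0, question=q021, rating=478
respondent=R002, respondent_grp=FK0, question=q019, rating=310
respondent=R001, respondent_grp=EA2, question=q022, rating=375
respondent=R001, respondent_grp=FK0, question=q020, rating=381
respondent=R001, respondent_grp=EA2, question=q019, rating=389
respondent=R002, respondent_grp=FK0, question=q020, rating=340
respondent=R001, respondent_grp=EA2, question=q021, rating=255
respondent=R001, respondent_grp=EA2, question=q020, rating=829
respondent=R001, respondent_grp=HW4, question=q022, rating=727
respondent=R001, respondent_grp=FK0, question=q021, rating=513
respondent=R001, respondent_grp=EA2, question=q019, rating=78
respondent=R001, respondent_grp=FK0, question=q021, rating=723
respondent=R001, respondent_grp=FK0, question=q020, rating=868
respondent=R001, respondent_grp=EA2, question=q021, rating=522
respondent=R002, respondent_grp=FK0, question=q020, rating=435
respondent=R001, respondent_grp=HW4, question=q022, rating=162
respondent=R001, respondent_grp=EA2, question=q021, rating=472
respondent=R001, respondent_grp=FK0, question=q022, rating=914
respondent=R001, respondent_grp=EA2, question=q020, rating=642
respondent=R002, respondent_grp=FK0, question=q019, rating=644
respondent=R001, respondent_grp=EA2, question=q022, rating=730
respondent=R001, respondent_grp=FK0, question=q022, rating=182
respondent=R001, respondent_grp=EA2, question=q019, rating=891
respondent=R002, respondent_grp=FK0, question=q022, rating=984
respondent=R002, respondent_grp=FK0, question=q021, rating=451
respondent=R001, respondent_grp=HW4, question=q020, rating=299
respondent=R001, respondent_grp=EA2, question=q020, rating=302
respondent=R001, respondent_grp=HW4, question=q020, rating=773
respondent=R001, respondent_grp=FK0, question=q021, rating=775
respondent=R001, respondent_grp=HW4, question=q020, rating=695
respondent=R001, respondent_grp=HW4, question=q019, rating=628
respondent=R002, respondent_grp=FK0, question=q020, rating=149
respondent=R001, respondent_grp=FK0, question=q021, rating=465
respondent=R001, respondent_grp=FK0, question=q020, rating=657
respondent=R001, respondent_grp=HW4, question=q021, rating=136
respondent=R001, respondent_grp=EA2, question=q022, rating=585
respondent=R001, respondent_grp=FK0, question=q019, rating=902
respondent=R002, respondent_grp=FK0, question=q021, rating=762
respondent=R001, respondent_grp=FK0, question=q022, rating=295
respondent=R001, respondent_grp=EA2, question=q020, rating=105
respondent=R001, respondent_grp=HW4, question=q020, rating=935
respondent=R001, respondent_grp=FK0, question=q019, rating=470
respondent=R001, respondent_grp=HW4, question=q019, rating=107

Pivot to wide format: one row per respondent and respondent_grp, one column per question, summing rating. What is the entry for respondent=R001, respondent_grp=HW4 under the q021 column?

Rows with respondent=R001, respondent_grp=HW4 and question=q021: rating values are 922, 573, 413, 945, 225, 136.
922 + 573 + 413 + 945 + 225 + 136 = 3214.

3214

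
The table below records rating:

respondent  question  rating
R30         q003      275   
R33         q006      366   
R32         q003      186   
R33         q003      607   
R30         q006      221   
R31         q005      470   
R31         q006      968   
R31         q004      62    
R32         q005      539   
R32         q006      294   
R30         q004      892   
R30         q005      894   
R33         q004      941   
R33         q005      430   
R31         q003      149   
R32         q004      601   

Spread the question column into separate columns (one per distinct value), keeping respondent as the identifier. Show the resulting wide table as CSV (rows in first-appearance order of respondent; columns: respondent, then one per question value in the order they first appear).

respondent,q003,q006,q005,q004
R30,275,221,894,892
R33,607,366,430,941
R32,186,294,539,601
R31,149,968,470,62

Columns: respondent plus the 4 distinct question values (q003, q006, q005, q004).
For example, row R30 column q003 takes rating=275 from the long row (R30, q003).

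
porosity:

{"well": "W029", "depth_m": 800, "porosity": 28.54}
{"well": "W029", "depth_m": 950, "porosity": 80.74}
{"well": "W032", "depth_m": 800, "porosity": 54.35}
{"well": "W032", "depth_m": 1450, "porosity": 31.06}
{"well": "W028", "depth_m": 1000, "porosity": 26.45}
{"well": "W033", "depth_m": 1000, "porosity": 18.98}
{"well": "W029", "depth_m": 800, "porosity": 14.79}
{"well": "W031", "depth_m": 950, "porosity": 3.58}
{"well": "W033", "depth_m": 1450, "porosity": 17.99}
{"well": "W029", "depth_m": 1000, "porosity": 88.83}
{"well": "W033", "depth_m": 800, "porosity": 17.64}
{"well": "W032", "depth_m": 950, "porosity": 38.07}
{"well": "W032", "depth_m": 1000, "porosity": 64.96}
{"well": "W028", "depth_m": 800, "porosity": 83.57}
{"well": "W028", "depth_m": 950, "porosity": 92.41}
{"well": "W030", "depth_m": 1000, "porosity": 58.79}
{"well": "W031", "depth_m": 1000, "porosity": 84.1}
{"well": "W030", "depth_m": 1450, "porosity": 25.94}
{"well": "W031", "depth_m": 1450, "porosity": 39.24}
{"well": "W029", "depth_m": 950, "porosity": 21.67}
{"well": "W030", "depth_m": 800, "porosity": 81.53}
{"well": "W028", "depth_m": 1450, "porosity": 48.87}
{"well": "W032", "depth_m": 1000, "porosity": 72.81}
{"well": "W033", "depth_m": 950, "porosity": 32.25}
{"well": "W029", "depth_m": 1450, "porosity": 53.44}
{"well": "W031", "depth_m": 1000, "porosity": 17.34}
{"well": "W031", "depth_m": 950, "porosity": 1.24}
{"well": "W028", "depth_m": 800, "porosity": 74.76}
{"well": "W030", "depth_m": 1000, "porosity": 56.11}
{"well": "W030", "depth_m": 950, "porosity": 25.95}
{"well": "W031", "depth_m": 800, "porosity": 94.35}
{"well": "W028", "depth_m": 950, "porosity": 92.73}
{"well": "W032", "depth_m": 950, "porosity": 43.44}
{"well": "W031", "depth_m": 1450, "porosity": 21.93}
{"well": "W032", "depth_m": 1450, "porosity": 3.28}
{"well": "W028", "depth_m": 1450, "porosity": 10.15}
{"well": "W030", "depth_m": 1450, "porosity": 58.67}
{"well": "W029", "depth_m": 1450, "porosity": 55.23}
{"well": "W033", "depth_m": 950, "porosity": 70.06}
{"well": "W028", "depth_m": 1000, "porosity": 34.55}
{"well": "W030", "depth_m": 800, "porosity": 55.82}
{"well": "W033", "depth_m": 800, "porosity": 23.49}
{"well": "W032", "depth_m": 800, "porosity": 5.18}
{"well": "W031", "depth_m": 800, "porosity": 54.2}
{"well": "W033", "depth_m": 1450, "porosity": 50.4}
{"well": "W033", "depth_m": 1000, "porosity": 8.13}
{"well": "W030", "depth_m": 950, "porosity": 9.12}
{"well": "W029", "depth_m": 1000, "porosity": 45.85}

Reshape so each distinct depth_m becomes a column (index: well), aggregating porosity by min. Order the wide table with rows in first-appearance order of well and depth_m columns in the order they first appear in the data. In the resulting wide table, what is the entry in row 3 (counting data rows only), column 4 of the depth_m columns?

With rows in first-appearance order of well, row 3 is well=W028. depth_m columns in first-appearance order: 800, 950, 1450, 1000; column 4 is 1000.
Long rows with well=W028, depth_m=1000: min(26.45, 34.55) = 26.45.

26.45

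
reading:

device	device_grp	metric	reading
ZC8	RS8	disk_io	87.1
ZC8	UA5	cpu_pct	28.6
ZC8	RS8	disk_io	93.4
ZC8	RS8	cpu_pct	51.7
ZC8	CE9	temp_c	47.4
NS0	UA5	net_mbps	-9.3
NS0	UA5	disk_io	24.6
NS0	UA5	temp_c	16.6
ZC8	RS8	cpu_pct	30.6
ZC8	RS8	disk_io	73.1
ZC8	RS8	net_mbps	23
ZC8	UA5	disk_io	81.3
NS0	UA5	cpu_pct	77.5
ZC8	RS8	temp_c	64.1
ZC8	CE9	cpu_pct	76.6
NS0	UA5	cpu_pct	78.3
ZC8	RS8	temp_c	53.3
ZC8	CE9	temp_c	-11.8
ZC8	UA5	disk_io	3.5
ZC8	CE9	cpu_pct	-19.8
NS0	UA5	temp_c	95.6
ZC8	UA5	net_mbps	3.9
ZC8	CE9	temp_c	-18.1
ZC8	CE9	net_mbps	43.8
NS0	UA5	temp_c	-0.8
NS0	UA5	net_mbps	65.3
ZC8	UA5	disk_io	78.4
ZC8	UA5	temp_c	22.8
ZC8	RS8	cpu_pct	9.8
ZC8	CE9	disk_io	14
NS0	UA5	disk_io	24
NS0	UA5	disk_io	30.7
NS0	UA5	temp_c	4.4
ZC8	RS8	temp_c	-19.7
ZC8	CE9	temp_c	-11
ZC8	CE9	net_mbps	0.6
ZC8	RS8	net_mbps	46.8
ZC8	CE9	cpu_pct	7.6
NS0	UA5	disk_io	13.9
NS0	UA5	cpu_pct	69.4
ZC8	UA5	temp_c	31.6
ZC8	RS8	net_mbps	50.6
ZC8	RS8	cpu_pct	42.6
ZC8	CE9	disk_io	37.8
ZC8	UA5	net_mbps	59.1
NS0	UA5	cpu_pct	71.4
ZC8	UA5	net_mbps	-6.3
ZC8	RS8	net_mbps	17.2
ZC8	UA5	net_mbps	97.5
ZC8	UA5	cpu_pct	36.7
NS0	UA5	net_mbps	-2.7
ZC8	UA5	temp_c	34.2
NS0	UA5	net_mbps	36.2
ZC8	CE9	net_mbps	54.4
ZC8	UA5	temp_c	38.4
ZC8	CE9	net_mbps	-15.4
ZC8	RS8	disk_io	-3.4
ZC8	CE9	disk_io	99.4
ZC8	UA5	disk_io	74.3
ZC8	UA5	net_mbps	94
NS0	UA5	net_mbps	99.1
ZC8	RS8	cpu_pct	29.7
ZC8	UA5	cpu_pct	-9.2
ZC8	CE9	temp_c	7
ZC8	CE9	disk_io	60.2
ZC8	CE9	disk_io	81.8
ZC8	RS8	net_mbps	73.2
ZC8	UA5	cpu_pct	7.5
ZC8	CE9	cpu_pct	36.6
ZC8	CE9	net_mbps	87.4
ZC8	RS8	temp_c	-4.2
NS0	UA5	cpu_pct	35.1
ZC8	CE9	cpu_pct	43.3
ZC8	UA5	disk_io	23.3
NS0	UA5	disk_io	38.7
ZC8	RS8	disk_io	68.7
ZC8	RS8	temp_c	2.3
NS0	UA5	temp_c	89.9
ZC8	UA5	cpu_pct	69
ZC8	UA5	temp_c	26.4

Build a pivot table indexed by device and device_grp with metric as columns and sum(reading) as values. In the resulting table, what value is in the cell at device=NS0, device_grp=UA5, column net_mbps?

Rows with device=NS0, device_grp=UA5 and metric=net_mbps: reading values are -9.3, 65.3, -2.7, 36.2, 99.1.
-9.3 + 65.3 + -2.7 + 36.2 + 99.1 = 188.6.

188.6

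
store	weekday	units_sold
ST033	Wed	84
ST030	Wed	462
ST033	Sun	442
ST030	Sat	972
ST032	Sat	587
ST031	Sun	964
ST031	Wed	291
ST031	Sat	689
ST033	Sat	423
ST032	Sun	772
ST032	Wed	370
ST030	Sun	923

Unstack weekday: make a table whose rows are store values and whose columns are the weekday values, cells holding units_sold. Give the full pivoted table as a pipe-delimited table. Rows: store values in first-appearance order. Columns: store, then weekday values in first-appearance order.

Columns: store plus the 3 distinct weekday values (Wed, Sun, Sat).
For example, row ST033 column Wed takes units_sold=84 from the long row (ST033, Wed).

| store | Wed | Sun | Sat |
| ST033 | 84 | 442 | 423 |
| ST030 | 462 | 923 | 972 |
| ST032 | 370 | 772 | 587 |
| ST031 | 291 | 964 | 689 |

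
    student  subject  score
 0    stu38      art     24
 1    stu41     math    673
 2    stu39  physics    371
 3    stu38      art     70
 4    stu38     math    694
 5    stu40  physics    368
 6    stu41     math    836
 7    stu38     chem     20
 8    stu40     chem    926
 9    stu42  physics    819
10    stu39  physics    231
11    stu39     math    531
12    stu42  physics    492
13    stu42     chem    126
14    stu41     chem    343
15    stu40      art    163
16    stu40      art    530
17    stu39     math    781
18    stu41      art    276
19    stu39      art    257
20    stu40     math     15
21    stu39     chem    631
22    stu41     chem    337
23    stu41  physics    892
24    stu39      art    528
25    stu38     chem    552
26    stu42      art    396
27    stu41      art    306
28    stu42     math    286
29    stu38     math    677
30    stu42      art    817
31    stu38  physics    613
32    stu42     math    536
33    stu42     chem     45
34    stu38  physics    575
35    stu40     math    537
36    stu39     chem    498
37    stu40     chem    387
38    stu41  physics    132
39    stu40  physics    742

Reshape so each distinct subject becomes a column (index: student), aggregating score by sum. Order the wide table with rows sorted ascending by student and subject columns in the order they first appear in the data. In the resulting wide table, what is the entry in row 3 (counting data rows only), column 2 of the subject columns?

552

With rows sorted ascending by student, row 3 is student=stu40. subject columns in first-appearance order: art, math, physics, chem; column 2 is math.
Long rows with student=stu40, subject=math: 15 + 537 = 552.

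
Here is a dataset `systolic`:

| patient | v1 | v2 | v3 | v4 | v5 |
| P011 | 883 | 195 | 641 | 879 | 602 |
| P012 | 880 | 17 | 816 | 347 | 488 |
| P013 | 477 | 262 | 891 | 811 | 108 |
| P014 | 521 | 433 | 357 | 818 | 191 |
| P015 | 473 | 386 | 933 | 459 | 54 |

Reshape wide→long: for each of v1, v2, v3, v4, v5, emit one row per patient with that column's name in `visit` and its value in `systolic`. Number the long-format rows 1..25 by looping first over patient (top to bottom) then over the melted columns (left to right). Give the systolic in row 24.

459

25 rows total (5 × 5). Row 24: index ⌊(24-1)/5⌋ = 4 into patient → P015; (24-1) mod 5 = 3 into the melted columns → v4.
So row 24 is (P015, v4, 459); systolic = 459.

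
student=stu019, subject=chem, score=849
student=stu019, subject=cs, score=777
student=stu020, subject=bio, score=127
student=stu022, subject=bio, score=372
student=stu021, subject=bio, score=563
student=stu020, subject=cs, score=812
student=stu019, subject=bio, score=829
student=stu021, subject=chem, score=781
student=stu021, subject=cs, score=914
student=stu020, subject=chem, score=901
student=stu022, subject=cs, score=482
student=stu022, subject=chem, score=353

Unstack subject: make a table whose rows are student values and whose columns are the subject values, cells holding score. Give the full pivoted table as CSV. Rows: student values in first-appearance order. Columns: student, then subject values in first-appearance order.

student,chem,cs,bio
stu019,849,777,829
stu020,901,812,127
stu022,353,482,372
stu021,781,914,563

Columns: student plus the 3 distinct subject values (chem, cs, bio).
For example, row stu019 column chem takes score=849 from the long row (stu019, chem).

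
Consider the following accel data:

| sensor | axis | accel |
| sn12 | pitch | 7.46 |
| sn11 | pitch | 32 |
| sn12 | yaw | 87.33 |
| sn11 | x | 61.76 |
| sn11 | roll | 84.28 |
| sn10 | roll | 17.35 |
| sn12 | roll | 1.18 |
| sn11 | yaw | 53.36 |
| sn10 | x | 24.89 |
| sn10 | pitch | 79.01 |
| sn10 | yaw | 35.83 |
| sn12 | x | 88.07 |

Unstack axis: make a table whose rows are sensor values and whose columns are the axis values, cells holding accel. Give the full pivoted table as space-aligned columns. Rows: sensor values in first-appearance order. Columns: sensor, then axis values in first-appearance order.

sensor  pitch  yaw    x      roll 
sn12    7.46   87.33  88.07  1.18 
sn11    32     53.36  61.76  84.28
sn10    79.01  35.83  24.89  17.35

Columns: sensor plus the 4 distinct axis values (pitch, yaw, x, roll).
For example, row sn12 column pitch takes accel=7.46 from the long row (sn12, pitch).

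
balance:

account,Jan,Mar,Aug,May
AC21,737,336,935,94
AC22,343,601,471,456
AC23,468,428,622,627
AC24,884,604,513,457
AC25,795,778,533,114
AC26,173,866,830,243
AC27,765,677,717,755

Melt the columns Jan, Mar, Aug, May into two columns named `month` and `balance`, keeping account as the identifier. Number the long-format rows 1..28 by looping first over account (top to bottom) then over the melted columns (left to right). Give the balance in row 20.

114

28 rows total (7 × 4). Row 20: index ⌊(20-1)/4⌋ = 4 into account → AC25; (20-1) mod 4 = 3 into the melted columns → May.
So row 20 is (AC25, May, 114); balance = 114.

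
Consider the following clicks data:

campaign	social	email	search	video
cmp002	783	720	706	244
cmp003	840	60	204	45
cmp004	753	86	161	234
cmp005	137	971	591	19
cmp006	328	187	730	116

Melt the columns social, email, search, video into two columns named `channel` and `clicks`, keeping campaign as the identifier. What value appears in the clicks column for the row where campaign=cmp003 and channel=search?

Unpivoting turns each (campaign, wide-column) pair into one long row.
The wide cell at row cmp003, column search holds 204, so the long row (cmp003, search) has clicks=204.

204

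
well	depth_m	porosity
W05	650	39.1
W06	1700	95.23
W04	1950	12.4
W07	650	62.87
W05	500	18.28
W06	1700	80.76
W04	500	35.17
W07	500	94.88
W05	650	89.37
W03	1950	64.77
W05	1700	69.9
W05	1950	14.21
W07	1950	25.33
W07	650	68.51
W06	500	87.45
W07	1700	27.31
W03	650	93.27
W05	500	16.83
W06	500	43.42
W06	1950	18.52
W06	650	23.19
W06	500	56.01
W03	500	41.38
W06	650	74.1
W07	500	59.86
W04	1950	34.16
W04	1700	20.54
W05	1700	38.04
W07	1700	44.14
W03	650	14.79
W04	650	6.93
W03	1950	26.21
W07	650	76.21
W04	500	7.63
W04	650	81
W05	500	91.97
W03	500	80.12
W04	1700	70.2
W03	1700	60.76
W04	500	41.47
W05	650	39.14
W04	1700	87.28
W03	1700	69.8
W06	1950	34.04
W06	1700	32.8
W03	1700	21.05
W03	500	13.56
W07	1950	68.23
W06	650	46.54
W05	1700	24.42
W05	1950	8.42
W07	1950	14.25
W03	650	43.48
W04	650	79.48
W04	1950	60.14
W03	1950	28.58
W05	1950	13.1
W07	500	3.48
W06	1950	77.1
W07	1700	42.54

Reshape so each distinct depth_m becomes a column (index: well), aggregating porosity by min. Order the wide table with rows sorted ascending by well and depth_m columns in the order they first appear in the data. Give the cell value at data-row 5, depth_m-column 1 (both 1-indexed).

With rows sorted ascending by well, row 5 is well=W07. depth_m columns in first-appearance order: 650, 1700, 1950, 500; column 1 is 650.
Long rows with well=W07, depth_m=650: min(62.87, 68.51, 76.21) = 62.87.

62.87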